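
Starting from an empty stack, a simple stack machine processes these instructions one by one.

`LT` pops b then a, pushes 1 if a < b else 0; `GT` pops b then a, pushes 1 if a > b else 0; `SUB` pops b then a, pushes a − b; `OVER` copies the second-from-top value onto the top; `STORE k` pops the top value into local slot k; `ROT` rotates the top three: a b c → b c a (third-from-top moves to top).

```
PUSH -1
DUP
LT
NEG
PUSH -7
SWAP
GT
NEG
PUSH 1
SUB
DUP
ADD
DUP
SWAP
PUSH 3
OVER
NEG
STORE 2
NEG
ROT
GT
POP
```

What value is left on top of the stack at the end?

-2

PUSH -1 -> [-1]
DUP     -> [-1, -1]
LT      -> [0]
NEG     -> [0]
PUSH -7 -> [0, -7]
SWAP    -> [-7, 0]
GT      -> [0]
NEG     -> [0]
PUSH 1  -> [0, 1]
SUB     -> [-1]
DUP     -> [-1, -1]
ADD     -> [-2]
DUP     -> [-2, -2]
SWAP    -> [-2, -2]
PUSH 3  -> [-2, -2, 3]
OVER    -> [-2, -2, 3, -2]
NEG     -> [-2, -2, 3, 2]
STORE 2 -> [-2, -2, 3]
NEG     -> [-2, -2, -3]
ROT     -> [-2, -3, -2]
GT      -> [-2, 0]
POP     -> [-2]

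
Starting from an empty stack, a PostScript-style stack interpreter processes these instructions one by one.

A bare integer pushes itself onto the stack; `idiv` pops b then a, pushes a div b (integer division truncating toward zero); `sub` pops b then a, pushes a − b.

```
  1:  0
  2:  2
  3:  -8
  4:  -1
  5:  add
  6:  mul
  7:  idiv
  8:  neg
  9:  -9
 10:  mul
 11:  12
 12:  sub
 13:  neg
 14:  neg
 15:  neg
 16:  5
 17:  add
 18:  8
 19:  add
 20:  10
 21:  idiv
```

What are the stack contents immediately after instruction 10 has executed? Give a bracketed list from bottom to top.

[0]

0    -> 0
2    -> 0 2
-8   -> 0 2 -8
-1   -> 0 2 -8 -1
add  -> 0 2 -9
mul  -> 0 -18
idiv -> 0
neg  -> 0
-9   -> 0 -9
mul  -> 0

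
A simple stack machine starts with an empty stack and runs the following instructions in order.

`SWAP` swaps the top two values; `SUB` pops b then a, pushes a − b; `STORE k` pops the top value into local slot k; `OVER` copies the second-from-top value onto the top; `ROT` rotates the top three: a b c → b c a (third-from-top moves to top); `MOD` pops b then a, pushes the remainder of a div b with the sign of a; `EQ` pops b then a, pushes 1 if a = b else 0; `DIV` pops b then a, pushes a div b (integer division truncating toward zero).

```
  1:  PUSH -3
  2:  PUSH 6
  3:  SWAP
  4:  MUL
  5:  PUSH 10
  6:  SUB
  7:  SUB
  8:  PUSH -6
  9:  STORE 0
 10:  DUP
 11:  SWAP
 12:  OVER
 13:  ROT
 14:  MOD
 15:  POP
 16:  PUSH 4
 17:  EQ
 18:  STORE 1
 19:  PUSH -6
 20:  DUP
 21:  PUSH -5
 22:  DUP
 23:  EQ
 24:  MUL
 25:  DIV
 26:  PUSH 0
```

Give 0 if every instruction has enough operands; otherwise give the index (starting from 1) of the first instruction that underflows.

PUSH -3  -3
PUSH 6   -3 6
SWAP     6 -3
MUL      -18
PUSH 10  -18 10
SUB      -28
SUB  — needs 2 operands, stack has 1 → underflow

7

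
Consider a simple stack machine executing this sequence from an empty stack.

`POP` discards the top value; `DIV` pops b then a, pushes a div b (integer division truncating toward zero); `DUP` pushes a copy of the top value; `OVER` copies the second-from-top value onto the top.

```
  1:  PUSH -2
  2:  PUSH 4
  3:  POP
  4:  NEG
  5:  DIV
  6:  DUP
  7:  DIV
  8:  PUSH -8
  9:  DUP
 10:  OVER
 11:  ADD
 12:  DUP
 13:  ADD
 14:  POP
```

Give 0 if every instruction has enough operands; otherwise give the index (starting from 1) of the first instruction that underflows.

5

PUSH -2 -> [-2]
PUSH 4  -> [-2, 4]
POP     -> [-2]
NEG     -> [2]
DIV  — needs 2 operands, stack has 1 → underflow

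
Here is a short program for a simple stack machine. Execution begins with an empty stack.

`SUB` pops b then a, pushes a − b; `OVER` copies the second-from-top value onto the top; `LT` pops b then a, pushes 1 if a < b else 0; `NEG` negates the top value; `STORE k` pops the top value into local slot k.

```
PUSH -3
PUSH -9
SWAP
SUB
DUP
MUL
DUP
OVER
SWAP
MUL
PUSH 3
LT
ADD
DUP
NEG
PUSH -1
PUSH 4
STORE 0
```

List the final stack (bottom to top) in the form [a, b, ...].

PUSH -3 → -3
PUSH -9 → -3 -9
SWAP    → -9 -3
SUB     → -6
DUP     → -6 -6
MUL     → 36
DUP     → 36 36
OVER    → 36 36 36
SWAP    → 36 36 36
MUL     → 36 1296
PUSH 3  → 36 1296 3
LT      → 36 0
ADD     → 36
DUP     → 36 36
NEG     → 36 -36
PUSH -1 → 36 -36 -1
PUSH 4  → 36 -36 -1 4
STORE 0 → 36 -36 -1

[36, -36, -1]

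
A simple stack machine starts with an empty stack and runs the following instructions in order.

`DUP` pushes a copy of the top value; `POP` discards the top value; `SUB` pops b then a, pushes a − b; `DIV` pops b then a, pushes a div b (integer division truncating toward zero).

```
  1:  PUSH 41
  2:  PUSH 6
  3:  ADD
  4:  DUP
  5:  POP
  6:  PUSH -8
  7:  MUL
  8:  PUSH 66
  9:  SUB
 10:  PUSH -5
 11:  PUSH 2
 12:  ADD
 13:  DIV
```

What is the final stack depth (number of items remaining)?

1

PUSH 41 -> [41]
PUSH 6  -> [41, 6]
ADD     -> [47]
DUP     -> [47, 47]
POP     -> [47]
PUSH -8 -> [47, -8]
MUL     -> [-376]
PUSH 66 -> [-376, 66]
SUB     -> [-442]
PUSH -5 -> [-442, -5]
PUSH 2  -> [-442, -5, 2]
ADD     -> [-442, -3]
DIV     -> [147]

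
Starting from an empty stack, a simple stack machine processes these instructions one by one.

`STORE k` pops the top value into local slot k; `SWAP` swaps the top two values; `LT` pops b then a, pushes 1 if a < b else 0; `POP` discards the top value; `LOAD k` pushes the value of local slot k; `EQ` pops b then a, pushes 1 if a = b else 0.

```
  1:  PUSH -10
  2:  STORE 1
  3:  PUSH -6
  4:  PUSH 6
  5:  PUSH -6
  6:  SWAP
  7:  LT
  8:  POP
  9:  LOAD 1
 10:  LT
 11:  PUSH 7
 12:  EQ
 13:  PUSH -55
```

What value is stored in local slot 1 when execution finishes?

-10

PUSH -10  [-10]
STORE 1   []
PUSH -6   [-6]
PUSH 6    [-6, 6]
PUSH -6   [-6, 6, -6]
SWAP      [-6, -6, 6]
LT        [-6, 1]
POP       [-6]
LOAD 1    [-6, -10]
LT        [0]
PUSH 7    [0, 7]
EQ        [0]
PUSH -55  [0, -55]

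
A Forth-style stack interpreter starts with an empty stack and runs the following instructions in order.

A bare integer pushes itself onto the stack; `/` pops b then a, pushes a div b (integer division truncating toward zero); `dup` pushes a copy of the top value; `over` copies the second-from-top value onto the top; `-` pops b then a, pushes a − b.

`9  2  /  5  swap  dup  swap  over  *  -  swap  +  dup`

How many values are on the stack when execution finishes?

9     [9]
2     [9, 2]
/     [4]
5     [4, 5]
swap  [5, 4]
dup   [5, 4, 4]
swap  [5, 4, 4]
over  [5, 4, 4, 4]
*     [5, 4, 16]
-     [5, -12]
swap  [-12, 5]
+     [-7]
dup   [-7, -7]

2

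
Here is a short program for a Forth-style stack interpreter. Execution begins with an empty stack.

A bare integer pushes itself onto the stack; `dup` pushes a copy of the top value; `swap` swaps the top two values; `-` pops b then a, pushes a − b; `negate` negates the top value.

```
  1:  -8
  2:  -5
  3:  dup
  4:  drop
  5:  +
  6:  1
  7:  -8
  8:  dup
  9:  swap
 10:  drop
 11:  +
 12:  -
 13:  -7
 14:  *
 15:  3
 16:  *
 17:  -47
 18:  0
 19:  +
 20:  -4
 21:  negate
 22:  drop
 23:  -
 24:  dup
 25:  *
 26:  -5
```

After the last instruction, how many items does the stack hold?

2

-8     → [-8]
-5     → [-8, -5]
dup    → [-8, -5, -5]
drop   → [-8, -5]
+      → [-13]
1      → [-13, 1]
-8     → [-13, 1, -8]
dup    → [-13, 1, -8, -8]
swap   → [-13, 1, -8, -8]
drop   → [-13, 1, -8]
+      → [-13, -7]
-      → [-6]
-7     → [-6, -7]
*      → [42]
3      → [42, 3]
*      → [126]
-47    → [126, -47]
0      → [126, -47, 0]
+      → [126, -47]
-4     → [126, -47, -4]
negate → [126, -47, 4]
drop   → [126, -47]
-      → [173]
dup    → [173, 173]
*      → [29929]
-5     → [29929, -5]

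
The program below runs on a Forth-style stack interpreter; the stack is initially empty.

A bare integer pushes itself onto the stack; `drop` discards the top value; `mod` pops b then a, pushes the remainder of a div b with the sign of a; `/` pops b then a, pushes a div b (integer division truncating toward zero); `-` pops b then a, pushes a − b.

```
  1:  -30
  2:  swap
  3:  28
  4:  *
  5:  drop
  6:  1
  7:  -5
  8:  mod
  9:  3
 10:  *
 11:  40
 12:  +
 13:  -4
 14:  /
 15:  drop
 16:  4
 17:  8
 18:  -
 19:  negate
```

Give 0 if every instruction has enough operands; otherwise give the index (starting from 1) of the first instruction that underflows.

2

-30 : [-30]
swap  — needs 2 operands, stack has 1 → underflow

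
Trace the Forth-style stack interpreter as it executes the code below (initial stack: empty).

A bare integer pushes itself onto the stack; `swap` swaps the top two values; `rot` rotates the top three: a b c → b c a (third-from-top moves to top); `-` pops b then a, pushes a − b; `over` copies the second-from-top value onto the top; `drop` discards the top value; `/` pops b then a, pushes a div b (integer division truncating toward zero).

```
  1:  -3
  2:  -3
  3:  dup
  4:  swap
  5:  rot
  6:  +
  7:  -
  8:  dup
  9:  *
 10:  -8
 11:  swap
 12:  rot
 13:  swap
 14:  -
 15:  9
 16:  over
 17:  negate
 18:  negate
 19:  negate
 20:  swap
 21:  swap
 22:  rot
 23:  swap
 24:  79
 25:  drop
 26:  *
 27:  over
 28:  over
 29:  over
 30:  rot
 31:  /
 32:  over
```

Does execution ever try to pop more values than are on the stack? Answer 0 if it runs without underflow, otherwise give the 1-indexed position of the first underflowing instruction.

-3   : [-3]
-3   : [-3, -3]
dup  : [-3, -3, -3]
swap : [-3, -3, -3]
rot  : [-3, -3, -3]
+    : [-3, -6]
-    : [3]
dup  : [3, 3]
*    : [9]
-8   : [9, -8]
swap : [-8, 9]
rot  — needs 3 operands, stack has 2 → underflow

12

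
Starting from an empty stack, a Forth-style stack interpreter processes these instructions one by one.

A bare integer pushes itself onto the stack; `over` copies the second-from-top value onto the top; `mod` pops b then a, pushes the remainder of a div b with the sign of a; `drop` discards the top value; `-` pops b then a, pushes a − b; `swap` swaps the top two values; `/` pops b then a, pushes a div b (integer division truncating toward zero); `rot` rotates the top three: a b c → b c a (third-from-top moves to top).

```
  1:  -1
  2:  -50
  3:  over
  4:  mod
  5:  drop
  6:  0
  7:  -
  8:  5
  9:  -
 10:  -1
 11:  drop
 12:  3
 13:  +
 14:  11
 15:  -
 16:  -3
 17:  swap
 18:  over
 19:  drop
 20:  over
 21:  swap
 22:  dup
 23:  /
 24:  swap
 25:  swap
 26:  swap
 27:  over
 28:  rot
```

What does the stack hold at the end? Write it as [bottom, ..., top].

[-3, -3, 1, 1]

-1   : -1
-50  : -1 -50
over : -1 -50 -1
mod  : -1 0
drop : -1
0    : -1 0
-    : -1
5    : -1 5
-    : -6
-1   : -6 -1
drop : -6
3    : -6 3
+    : -3
11   : -3 11
-    : -14
-3   : -14 -3
swap : -3 -14
over : -3 -14 -3
drop : -3 -14
over : -3 -14 -3
swap : -3 -3 -14
dup  : -3 -3 -14 -14
/    : -3 -3 1
swap : -3 1 -3
swap : -3 -3 1
swap : -3 1 -3
over : -3 1 -3 1
rot  : -3 -3 1 1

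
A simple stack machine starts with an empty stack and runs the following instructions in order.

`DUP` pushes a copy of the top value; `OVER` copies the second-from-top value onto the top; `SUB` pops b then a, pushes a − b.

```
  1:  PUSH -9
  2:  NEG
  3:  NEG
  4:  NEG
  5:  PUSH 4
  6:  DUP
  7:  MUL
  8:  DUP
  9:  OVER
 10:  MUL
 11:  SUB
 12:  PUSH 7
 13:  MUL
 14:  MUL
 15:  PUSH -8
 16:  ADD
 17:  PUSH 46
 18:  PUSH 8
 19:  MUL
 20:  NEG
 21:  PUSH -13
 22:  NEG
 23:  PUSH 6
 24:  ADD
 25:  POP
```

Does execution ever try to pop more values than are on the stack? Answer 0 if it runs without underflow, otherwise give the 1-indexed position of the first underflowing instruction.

0

PUSH -9  -> -9
NEG      -> 9
NEG      -> -9
NEG      -> 9
PUSH 4   -> 9 4
DUP      -> 9 4 4
MUL      -> 9 16
DUP      -> 9 16 16
OVER     -> 9 16 16 16
MUL      -> 9 16 256
SUB      -> 9 -240
PUSH 7   -> 9 -240 7
MUL      -> 9 -1680
MUL      -> -15120
PUSH -8  -> -15120 -8
ADD      -> -15128
PUSH 46  -> -15128 46
PUSH 8   -> -15128 46 8
MUL      -> -15128 368
NEG      -> -15128 -368
PUSH -13 -> -15128 -368 -13
NEG      -> -15128 -368 13
PUSH 6   -> -15128 -368 13 6
ADD      -> -15128 -368 19
POP      -> -15128 -368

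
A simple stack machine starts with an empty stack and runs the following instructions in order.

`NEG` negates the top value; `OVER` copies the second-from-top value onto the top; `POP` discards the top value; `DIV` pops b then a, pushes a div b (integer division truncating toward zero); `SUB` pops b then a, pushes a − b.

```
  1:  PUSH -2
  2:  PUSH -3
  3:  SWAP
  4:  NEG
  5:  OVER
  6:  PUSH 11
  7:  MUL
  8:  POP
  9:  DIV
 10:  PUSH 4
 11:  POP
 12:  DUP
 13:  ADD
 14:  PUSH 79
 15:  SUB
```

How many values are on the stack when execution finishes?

PUSH -2 → [-2]
PUSH -3 → [-2, -3]
SWAP    → [-3, -2]
NEG     → [-3, 2]
OVER    → [-3, 2, -3]
PUSH 11 → [-3, 2, -3, 11]
MUL     → [-3, 2, -33]
POP     → [-3, 2]
DIV     → [-1]
PUSH 4  → [-1, 4]
POP     → [-1]
DUP     → [-1, -1]
ADD     → [-2]
PUSH 79 → [-2, 79]
SUB     → [-81]

1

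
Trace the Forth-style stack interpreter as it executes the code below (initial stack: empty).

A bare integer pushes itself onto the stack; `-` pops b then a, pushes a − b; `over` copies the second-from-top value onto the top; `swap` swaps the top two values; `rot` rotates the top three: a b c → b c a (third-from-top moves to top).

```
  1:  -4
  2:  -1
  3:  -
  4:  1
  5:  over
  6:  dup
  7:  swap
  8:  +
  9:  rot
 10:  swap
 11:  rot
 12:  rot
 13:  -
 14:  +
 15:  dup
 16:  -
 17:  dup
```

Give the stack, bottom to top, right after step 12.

[-6, 1, -3]

-4   → [-4]
-1   → [-4, -1]
-    → [-3]
1    → [-3, 1]
over → [-3, 1, -3]
dup  → [-3, 1, -3, -3]
swap → [-3, 1, -3, -3]
+    → [-3, 1, -6]
rot  → [1, -6, -3]
swap → [1, -3, -6]
rot  → [-3, -6, 1]
rot  → [-6, 1, -3]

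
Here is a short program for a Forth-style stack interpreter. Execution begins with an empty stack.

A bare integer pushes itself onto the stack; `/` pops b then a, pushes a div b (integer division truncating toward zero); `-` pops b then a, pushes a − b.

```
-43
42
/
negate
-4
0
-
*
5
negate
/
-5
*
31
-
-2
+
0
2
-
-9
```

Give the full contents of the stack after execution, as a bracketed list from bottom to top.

[-33, -2, -9]

-43    : [-43]
42     : [-43, 42]
/      : [-1]
negate : [1]
-4     : [1, -4]
0      : [1, -4, 0]
-      : [1, -4]
*      : [-4]
5      : [-4, 5]
negate : [-4, -5]
/      : [0]
-5     : [0, -5]
*      : [0]
31     : [0, 31]
-      : [-31]
-2     : [-31, -2]
+      : [-33]
0      : [-33, 0]
2      : [-33, 0, 2]
-      : [-33, -2]
-9     : [-33, -2, -9]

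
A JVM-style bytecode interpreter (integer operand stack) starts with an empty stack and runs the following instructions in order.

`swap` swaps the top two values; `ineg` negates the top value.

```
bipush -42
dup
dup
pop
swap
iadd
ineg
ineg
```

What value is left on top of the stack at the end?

bipush -42  [-42]
dup         [-42, -42]
dup         [-42, -42, -42]
pop         [-42, -42]
swap        [-42, -42]
iadd        [-84]
ineg        [84]
ineg        [-84]

-84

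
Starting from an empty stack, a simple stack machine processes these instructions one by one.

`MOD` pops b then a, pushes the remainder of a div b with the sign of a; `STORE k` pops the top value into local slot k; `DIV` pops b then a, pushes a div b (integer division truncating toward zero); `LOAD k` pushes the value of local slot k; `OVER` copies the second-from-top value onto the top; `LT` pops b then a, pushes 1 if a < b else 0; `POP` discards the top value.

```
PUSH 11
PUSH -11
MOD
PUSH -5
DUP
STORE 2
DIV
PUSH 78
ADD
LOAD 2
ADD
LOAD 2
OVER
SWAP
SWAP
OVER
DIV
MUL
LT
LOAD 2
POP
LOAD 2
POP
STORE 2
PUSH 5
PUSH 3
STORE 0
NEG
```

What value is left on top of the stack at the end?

-5

PUSH 11  : [11]
PUSH -11 : [11, -11]
MOD      : [0]
PUSH -5  : [0, -5]
DUP      : [0, -5, -5]
STORE 2  : [0, -5]
DIV      : [0]
PUSH 78  : [0, 78]
ADD      : [78]
LOAD 2   : [78, -5]
ADD      : [73]
LOAD 2   : [73, -5]
OVER     : [73, -5, 73]
SWAP     : [73, 73, -5]
SWAP     : [73, -5, 73]
OVER     : [73, -5, 73, -5]
DIV      : [73, -5, -14]
MUL      : [73, 70]
LT       : [0]
LOAD 2   : [0, -5]
POP      : [0]
LOAD 2   : [0, -5]
POP      : [0]
STORE 2  : []
PUSH 5   : [5]
PUSH 3   : [5, 3]
STORE 0  : [5]
NEG      : [-5]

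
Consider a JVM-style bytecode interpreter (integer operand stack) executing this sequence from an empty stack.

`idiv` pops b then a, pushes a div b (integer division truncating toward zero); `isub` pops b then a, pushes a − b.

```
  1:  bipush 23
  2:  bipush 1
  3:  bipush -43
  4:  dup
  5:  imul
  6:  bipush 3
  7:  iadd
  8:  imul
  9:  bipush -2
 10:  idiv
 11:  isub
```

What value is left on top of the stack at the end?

949

bipush 23   23
bipush 1    23 1
bipush -43  23 1 -43
dup         23 1 -43 -43
imul        23 1 1849
bipush 3    23 1 1849 3
iadd        23 1 1852
imul        23 1852
bipush -2   23 1852 -2
idiv        23 -926
isub        949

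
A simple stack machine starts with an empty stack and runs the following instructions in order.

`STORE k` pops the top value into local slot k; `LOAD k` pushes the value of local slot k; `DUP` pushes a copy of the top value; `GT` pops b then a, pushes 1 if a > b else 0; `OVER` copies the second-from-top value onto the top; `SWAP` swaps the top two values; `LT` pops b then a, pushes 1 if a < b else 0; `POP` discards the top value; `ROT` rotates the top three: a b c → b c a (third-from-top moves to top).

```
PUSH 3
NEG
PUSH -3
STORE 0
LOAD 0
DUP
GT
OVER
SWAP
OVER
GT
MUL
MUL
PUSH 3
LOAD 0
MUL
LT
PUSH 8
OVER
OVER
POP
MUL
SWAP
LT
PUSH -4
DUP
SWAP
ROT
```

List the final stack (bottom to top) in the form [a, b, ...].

PUSH 3  → [3]
NEG     → [-3]
PUSH -3 → [-3, -3]
STORE 0 → [-3]
LOAD 0  → [-3, -3]
DUP     → [-3, -3, -3]
GT      → [-3, 0]
OVER    → [-3, 0, -3]
SWAP    → [-3, -3, 0]
OVER    → [-3, -3, 0, -3]
GT      → [-3, -3, 1]
MUL     → [-3, -3]
MUL     → [9]
PUSH 3  → [9, 3]
LOAD 0  → [9, 3, -3]
MUL     → [9, -9]
LT      → [0]
PUSH 8  → [0, 8]
OVER    → [0, 8, 0]
OVER    → [0, 8, 0, 8]
POP     → [0, 8, 0]
MUL     → [0, 0]
SWAP    → [0, 0]
LT      → [0]
PUSH -4 → [0, -4]
DUP     → [0, -4, -4]
SWAP    → [0, -4, -4]
ROT     → [-4, -4, 0]

[-4, -4, 0]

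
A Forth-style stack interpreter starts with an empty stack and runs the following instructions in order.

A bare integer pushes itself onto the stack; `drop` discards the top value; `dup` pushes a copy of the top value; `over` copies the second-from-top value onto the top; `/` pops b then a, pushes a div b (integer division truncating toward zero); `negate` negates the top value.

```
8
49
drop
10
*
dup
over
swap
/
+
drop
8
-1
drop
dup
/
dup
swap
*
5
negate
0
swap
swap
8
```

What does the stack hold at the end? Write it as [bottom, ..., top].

8      → 8
49     → 8 49
drop   → 8
10     → 8 10
*      → 80
dup    → 80 80
over   → 80 80 80
swap   → 80 80 80
/      → 80 1
+      → 81
drop   → (empty)
8      → 8
-1     → 8 -1
drop   → 8
dup    → 8 8
/      → 1
dup    → 1 1
swap   → 1 1
*      → 1
5      → 1 5
negate → 1 -5
0      → 1 -5 0
swap   → 1 0 -5
swap   → 1 -5 0
8      → 1 -5 0 8

[1, -5, 0, 8]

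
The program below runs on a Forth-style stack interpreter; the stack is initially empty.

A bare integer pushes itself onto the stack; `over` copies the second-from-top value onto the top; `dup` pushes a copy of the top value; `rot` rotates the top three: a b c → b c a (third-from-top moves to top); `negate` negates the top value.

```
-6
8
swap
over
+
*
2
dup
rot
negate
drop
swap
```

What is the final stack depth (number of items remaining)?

-6     → -6
8      → -6 8
swap   → 8 -6
over   → 8 -6 8
+      → 8 2
*      → 16
2      → 16 2
dup    → 16 2 2
rot    → 2 2 16
negate → 2 2 -16
drop   → 2 2
swap   → 2 2

2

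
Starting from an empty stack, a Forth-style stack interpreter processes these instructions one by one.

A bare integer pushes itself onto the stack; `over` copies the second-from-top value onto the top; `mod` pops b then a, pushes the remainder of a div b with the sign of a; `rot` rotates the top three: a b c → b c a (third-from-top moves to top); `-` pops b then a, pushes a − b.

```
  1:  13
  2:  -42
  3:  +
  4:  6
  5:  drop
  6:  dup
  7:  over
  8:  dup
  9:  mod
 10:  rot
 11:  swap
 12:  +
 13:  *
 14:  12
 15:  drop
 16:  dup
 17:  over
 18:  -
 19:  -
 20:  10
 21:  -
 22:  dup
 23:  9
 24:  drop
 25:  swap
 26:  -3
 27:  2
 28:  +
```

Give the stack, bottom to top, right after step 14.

13   -> [13]
-42  -> [13, -42]
+    -> [-29]
6    -> [-29, 6]
drop -> [-29]
dup  -> [-29, -29]
over -> [-29, -29, -29]
dup  -> [-29, -29, -29, -29]
mod  -> [-29, -29, 0]
rot  -> [-29, 0, -29]
swap -> [-29, -29, 0]
+    -> [-29, -29]
*    -> [841]
12   -> [841, 12]

[841, 12]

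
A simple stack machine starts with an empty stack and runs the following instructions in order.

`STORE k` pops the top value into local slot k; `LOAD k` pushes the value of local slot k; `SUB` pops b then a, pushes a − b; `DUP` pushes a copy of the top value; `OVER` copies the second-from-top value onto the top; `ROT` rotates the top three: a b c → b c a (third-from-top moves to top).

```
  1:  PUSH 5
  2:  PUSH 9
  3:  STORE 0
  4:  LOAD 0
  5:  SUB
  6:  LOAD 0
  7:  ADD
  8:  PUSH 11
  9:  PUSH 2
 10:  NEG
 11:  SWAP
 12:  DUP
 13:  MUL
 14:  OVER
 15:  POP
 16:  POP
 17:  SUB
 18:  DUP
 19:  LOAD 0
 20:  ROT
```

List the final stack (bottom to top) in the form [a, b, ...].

PUSH 5   5
PUSH 9   5 9
STORE 0  5
LOAD 0   5 9
SUB      -4
LOAD 0   -4 9
ADD      5
PUSH 11  5 11
PUSH 2   5 11 2
NEG      5 11 -2
SWAP     5 -2 11
DUP      5 -2 11 11
MUL      5 -2 121
OVER     5 -2 121 -2
POP      5 -2 121
POP      5 -2
SUB      7
DUP      7 7
LOAD 0   7 7 9
ROT      7 9 7

[7, 9, 7]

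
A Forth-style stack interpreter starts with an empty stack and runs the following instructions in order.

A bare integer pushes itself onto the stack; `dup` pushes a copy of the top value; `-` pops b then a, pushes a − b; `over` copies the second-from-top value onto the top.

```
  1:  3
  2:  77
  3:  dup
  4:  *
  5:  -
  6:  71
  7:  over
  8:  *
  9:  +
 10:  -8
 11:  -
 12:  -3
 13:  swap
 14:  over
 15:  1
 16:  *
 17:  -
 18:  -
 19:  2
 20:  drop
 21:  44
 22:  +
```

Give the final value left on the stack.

3    : 3
77   : 3 77
dup  : 3 77 77
*    : 3 5929
-    : -5926
71   : -5926 71
over : -5926 71 -5926
*    : -5926 -420746
+    : -426672
-8   : -426672 -8
-    : -426664
-3   : -426664 -3
swap : -3 -426664
over : -3 -426664 -3
1    : -3 -426664 -3 1
*    : -3 -426664 -3
-    : -3 -426661
-    : 426658
2    : 426658 2
drop : 426658
44   : 426658 44
+    : 426702

426702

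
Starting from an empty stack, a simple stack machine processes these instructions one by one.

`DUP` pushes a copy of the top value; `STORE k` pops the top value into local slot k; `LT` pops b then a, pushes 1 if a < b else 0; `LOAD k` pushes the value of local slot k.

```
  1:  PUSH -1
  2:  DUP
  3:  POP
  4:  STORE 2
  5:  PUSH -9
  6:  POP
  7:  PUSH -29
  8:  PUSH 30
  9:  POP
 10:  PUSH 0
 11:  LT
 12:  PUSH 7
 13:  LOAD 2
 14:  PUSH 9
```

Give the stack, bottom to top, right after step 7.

PUSH -1   -1
DUP       -1 -1
POP       -1
STORE 2   (empty)
PUSH -9   -9
POP       (empty)
PUSH -29  -29

[-29]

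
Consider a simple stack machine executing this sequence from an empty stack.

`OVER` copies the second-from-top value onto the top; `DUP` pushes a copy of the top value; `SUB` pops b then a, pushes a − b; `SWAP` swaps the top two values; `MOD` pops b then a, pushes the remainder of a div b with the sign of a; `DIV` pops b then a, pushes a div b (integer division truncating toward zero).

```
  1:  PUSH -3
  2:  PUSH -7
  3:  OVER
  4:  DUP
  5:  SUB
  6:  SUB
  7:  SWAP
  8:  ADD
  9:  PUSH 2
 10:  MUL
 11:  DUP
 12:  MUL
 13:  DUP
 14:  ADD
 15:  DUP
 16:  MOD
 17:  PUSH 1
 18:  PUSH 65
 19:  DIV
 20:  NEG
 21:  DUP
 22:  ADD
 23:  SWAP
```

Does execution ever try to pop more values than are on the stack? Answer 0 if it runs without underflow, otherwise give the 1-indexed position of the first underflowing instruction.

PUSH -3 : [-3]
PUSH -7 : [-3, -7]
OVER    : [-3, -7, -3]
DUP     : [-3, -7, -3, -3]
SUB     : [-3, -7, 0]
SUB     : [-3, -7]
SWAP    : [-7, -3]
ADD     : [-10]
PUSH 2  : [-10, 2]
MUL     : [-20]
DUP     : [-20, -20]
MUL     : [400]
DUP     : [400, 400]
ADD     : [800]
DUP     : [800, 800]
MOD     : [0]
PUSH 1  : [0, 1]
PUSH 65 : [0, 1, 65]
DIV     : [0, 0]
NEG     : [0, 0]
DUP     : [0, 0, 0]
ADD     : [0, 0]
SWAP    : [0, 0]

0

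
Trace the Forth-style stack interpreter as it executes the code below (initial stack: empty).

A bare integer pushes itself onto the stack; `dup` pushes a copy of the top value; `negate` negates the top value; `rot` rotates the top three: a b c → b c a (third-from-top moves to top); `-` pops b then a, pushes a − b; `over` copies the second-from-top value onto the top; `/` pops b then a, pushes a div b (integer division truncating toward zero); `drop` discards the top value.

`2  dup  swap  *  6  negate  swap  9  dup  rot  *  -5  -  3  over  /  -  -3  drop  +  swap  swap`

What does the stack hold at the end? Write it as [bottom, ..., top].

[-6, 50]

2      : [2]
dup    : [2, 2]
swap   : [2, 2]
*      : [4]
6      : [4, 6]
negate : [4, -6]
swap   : [-6, 4]
9      : [-6, 4, 9]
dup    : [-6, 4, 9, 9]
rot    : [-6, 9, 9, 4]
*      : [-6, 9, 36]
-5     : [-6, 9, 36, -5]
-      : [-6, 9, 41]
3      : [-6, 9, 41, 3]
over   : [-6, 9, 41, 3, 41]
/      : [-6, 9, 41, 0]
-      : [-6, 9, 41]
-3     : [-6, 9, 41, -3]
drop   : [-6, 9, 41]
+      : [-6, 50]
swap   : [50, -6]
swap   : [-6, 50]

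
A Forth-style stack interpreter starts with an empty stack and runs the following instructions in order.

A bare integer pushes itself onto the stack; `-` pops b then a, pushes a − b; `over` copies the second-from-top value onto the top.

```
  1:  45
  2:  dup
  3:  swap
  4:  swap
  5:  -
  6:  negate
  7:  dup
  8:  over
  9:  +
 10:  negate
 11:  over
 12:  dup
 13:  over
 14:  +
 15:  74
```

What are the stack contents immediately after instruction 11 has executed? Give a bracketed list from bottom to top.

45     → 45
dup    → 45 45
swap   → 45 45
swap   → 45 45
-      → 0
negate → 0
dup    → 0 0
over   → 0 0 0
+      → 0 0
negate → 0 0
over   → 0 0 0

[0, 0, 0]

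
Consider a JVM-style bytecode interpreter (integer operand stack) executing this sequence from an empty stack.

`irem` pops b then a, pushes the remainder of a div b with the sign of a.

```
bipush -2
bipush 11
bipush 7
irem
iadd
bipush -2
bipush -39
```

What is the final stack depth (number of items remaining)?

bipush -2  → [-2]
bipush 11  → [-2, 11]
bipush 7   → [-2, 11, 7]
irem       → [-2, 4]
iadd       → [2]
bipush -2  → [2, -2]
bipush -39 → [2, -2, -39]

3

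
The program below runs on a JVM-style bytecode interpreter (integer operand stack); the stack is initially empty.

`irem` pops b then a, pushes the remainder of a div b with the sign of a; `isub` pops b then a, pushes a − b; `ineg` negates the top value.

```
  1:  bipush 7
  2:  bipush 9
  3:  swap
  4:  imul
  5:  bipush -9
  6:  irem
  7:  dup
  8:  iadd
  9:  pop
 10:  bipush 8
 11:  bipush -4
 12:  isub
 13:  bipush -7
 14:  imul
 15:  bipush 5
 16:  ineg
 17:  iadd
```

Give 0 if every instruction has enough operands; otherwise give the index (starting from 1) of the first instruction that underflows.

0

bipush 7  -> [7]
bipush 9  -> [7, 9]
swap      -> [9, 7]
imul      -> [63]
bipush -9 -> [63, -9]
irem      -> [0]
dup       -> [0, 0]
iadd      -> [0]
pop       -> []
bipush 8  -> [8]
bipush -4 -> [8, -4]
isub      -> [12]
bipush -7 -> [12, -7]
imul      -> [-84]
bipush 5  -> [-84, 5]
ineg      -> [-84, -5]
iadd      -> [-89]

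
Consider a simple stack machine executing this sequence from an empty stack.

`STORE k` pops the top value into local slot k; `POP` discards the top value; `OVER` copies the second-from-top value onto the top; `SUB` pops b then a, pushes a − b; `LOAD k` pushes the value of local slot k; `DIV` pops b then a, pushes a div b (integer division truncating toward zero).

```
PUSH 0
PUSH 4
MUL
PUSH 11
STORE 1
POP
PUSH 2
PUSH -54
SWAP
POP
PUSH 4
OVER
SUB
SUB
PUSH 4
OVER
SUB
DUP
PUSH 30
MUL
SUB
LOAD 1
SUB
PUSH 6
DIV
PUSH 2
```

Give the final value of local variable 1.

11

PUSH 0    0
PUSH 4    0 4
MUL       0
PUSH 11   0 11
STORE 1   0
POP       (empty)
PUSH 2    2
PUSH -54  2 -54
SWAP      -54 2
POP       -54
PUSH 4    -54 4
OVER      -54 4 -54
SUB       -54 58
SUB       -112
PUSH 4    -112 4
OVER      -112 4 -112
SUB       -112 116
DUP       -112 116 116
PUSH 30   -112 116 116 30
MUL       -112 116 3480
SUB       -112 -3364
LOAD 1    -112 -3364 11
SUB       -112 -3375
PUSH 6    -112 -3375 6
DIV       -112 -562
PUSH 2    -112 -562 2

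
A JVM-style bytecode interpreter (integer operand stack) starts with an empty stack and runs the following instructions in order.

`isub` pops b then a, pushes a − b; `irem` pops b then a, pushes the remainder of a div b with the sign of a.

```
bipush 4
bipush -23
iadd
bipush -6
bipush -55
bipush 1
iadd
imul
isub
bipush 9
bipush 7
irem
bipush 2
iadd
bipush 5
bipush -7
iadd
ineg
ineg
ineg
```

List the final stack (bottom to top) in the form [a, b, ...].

bipush 4    [4]
bipush -23  [4, -23]
iadd        [-19]
bipush -6   [-19, -6]
bipush -55  [-19, -6, -55]
bipush 1    [-19, -6, -55, 1]
iadd        [-19, -6, -54]
imul        [-19, 324]
isub        [-343]
bipush 9    [-343, 9]
bipush 7    [-343, 9, 7]
irem        [-343, 2]
bipush 2    [-343, 2, 2]
iadd        [-343, 4]
bipush 5    [-343, 4, 5]
bipush -7   [-343, 4, 5, -7]
iadd        [-343, 4, -2]
ineg        [-343, 4, 2]
ineg        [-343, 4, -2]
ineg        [-343, 4, 2]

[-343, 4, 2]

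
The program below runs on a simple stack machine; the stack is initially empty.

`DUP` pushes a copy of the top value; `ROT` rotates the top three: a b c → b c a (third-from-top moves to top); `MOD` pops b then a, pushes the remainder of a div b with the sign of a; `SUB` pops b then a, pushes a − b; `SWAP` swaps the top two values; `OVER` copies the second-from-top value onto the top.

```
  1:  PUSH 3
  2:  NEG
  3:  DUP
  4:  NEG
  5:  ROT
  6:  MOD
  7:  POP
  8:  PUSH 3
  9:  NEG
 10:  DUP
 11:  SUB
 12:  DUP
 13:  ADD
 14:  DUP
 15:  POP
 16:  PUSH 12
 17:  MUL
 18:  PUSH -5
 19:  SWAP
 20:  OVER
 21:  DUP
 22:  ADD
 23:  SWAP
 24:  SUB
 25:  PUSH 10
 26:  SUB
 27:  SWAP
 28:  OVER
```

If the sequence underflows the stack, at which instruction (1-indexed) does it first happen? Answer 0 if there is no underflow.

PUSH 3 : [3]
NEG    : [-3]
DUP    : [-3, -3]
NEG    : [-3, 3]
ROT  — needs 3 operands, stack has 2 → underflow

5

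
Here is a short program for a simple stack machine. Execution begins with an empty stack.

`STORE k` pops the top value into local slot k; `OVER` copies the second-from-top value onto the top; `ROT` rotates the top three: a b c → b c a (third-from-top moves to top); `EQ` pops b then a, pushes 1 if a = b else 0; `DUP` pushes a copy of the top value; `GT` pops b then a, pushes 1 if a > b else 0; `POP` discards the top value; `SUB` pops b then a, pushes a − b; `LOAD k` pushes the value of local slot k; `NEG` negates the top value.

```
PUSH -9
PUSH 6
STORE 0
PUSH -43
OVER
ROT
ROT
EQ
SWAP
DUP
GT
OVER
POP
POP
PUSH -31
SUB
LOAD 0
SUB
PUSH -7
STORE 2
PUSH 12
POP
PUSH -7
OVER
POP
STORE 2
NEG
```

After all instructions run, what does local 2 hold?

PUSH -9  → -9
PUSH 6   → -9 6
STORE 0  → -9
PUSH -43 → -9 -43
OVER     → -9 -43 -9
ROT      → -43 -9 -9
ROT      → -9 -9 -43
EQ       → -9 0
SWAP     → 0 -9
DUP      → 0 -9 -9
GT       → 0 0
OVER     → 0 0 0
POP      → 0 0
POP      → 0
PUSH -31 → 0 -31
SUB      → 31
LOAD 0   → 31 6
SUB      → 25
PUSH -7  → 25 -7
STORE 2  → 25
PUSH 12  → 25 12
POP      → 25
PUSH -7  → 25 -7
OVER     → 25 -7 25
POP      → 25 -7
STORE 2  → 25
NEG      → -25

-7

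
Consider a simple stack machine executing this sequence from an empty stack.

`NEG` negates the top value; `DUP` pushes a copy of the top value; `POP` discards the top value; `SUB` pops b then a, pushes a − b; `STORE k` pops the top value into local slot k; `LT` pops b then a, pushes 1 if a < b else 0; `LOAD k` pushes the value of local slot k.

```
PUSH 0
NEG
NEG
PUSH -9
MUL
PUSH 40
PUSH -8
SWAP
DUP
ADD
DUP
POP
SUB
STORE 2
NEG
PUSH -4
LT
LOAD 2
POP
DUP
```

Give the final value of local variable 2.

PUSH 0  : [0]
NEG     : [0]
NEG     : [0]
PUSH -9 : [0, -9]
MUL     : [0]
PUSH 40 : [0, 40]
PUSH -8 : [0, 40, -8]
SWAP    : [0, -8, 40]
DUP     : [0, -8, 40, 40]
ADD     : [0, -8, 80]
DUP     : [0, -8, 80, 80]
POP     : [0, -8, 80]
SUB     : [0, -88]
STORE 2 : [0]
NEG     : [0]
PUSH -4 : [0, -4]
LT      : [0]
LOAD 2  : [0, -88]
POP     : [0]
DUP     : [0, 0]

-88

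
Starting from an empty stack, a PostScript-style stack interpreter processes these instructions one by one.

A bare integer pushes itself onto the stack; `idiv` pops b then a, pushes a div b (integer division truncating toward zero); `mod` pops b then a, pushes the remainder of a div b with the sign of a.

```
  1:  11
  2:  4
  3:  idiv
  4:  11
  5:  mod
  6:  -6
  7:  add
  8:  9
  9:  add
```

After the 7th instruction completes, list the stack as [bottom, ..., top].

11   : [11]
4    : [11, 4]
idiv : [2]
11   : [2, 11]
mod  : [2]
-6   : [2, -6]
add  : [-4]

[-4]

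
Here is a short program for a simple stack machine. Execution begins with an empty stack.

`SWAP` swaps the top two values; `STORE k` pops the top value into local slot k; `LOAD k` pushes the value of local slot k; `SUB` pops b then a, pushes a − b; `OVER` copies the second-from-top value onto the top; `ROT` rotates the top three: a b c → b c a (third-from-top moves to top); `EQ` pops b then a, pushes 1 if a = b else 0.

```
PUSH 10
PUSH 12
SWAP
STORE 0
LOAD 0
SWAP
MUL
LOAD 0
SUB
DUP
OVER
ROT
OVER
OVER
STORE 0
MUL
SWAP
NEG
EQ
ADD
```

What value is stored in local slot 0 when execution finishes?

PUSH 10 → [10]
PUSH 12 → [10, 12]
SWAP    → [12, 10]
STORE 0 → [12]
LOAD 0  → [12, 10]
SWAP    → [10, 12]
MUL     → [120]
LOAD 0  → [120, 10]
SUB     → [110]
DUP     → [110, 110]
OVER    → [110, 110, 110]
ROT     → [110, 110, 110]
OVER    → [110, 110, 110, 110]
OVER    → [110, 110, 110, 110, 110]
STORE 0 → [110, 110, 110, 110]
MUL     → [110, 110, 12100]
SWAP    → [110, 12100, 110]
NEG     → [110, 12100, -110]
EQ      → [110, 0]
ADD     → [110]

110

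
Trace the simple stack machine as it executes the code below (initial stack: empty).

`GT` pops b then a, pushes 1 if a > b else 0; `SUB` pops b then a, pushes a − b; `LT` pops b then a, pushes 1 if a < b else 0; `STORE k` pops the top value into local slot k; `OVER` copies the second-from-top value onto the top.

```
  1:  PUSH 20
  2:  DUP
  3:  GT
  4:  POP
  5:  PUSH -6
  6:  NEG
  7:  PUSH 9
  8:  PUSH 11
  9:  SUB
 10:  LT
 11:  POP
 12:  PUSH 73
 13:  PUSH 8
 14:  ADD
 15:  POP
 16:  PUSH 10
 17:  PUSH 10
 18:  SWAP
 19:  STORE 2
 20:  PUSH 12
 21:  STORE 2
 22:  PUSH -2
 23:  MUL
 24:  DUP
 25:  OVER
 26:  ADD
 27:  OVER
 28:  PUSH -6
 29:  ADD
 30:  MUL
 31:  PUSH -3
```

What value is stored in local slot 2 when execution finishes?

PUSH 20 : [20]
DUP     : [20, 20]
GT      : [0]
POP     : []
PUSH -6 : [-6]
NEG     : [6]
PUSH 9  : [6, 9]
PUSH 11 : [6, 9, 11]
SUB     : [6, -2]
LT      : [0]
POP     : []
PUSH 73 : [73]
PUSH 8  : [73, 8]
ADD     : [81]
POP     : []
PUSH 10 : [10]
PUSH 10 : [10, 10]
SWAP    : [10, 10]
STORE 2 : [10]
PUSH 12 : [10, 12]
STORE 2 : [10]
PUSH -2 : [10, -2]
MUL     : [-20]
DUP     : [-20, -20]
OVER    : [-20, -20, -20]
ADD     : [-20, -40]
OVER    : [-20, -40, -20]
PUSH -6 : [-20, -40, -20, -6]
ADD     : [-20, -40, -26]
MUL     : [-20, 1040]
PUSH -3 : [-20, 1040, -3]

12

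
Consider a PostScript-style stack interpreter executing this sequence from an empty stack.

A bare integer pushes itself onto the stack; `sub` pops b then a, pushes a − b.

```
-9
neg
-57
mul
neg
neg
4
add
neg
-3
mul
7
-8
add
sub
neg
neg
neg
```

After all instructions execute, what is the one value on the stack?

-9  → [-9]
neg → [9]
-57 → [9, -57]
mul → [-513]
neg → [513]
neg → [-513]
4   → [-513, 4]
add → [-509]
neg → [509]
-3  → [509, -3]
mul → [-1527]
7   → [-1527, 7]
-8  → [-1527, 7, -8]
add → [-1527, -1]
sub → [-1526]
neg → [1526]
neg → [-1526]
neg → [1526]

1526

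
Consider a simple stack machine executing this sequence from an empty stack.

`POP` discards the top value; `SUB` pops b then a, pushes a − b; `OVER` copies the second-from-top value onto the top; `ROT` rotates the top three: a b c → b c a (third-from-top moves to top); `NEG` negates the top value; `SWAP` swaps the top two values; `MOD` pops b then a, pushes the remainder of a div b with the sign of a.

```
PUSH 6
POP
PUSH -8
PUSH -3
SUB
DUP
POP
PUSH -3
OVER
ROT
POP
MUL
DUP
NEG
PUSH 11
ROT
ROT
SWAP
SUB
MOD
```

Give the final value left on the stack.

PUSH 6   6
POP      (empty)
PUSH -8  -8
PUSH -3  -8 -3
SUB      -5
DUP      -5 -5
POP      -5
PUSH -3  -5 -3
OVER     -5 -3 -5
ROT      -3 -5 -5
POP      -3 -5
MUL      15
DUP      15 15
NEG      15 -15
PUSH 11  15 -15 11
ROT      -15 11 15
ROT      11 15 -15
SWAP     11 -15 15
SUB      11 -30
MOD      11

11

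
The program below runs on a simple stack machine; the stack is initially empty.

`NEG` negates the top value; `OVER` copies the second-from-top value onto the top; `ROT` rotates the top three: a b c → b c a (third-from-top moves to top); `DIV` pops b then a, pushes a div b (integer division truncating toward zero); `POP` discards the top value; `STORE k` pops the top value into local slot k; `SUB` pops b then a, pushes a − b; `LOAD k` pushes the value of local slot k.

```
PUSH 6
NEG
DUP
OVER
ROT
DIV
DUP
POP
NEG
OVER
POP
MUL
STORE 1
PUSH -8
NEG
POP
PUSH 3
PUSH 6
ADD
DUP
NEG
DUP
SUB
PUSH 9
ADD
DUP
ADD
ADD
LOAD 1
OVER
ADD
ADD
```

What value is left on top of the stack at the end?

60

PUSH 6   6
NEG      -6
DUP      -6 -6
OVER     -6 -6 -6
ROT      -6 -6 -6
DIV      -6 1
DUP      -6 1 1
POP      -6 1
NEG      -6 -1
OVER     -6 -1 -6
POP      -6 -1
MUL      6
STORE 1  (empty)
PUSH -8  -8
NEG      8
POP      (empty)
PUSH 3   3
PUSH 6   3 6
ADD      9
DUP      9 9
NEG      9 -9
DUP      9 -9 -9
SUB      9 0
PUSH 9   9 0 9
ADD      9 9
DUP      9 9 9
ADD      9 18
ADD      27
LOAD 1   27 6
OVER     27 6 27
ADD      27 33
ADD      60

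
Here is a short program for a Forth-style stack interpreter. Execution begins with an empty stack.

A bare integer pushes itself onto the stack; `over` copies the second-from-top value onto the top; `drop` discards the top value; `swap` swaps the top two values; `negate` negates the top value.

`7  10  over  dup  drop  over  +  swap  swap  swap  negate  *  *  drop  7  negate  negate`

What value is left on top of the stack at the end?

7

7      : 7
10     : 7 10
over   : 7 10 7
dup    : 7 10 7 7
drop   : 7 10 7
over   : 7 10 7 10
+      : 7 10 17
swap   : 7 17 10
swap   : 7 10 17
swap   : 7 17 10
negate : 7 17 -10
*      : 7 -170
*      : -1190
drop   : (empty)
7      : 7
negate : -7
negate : 7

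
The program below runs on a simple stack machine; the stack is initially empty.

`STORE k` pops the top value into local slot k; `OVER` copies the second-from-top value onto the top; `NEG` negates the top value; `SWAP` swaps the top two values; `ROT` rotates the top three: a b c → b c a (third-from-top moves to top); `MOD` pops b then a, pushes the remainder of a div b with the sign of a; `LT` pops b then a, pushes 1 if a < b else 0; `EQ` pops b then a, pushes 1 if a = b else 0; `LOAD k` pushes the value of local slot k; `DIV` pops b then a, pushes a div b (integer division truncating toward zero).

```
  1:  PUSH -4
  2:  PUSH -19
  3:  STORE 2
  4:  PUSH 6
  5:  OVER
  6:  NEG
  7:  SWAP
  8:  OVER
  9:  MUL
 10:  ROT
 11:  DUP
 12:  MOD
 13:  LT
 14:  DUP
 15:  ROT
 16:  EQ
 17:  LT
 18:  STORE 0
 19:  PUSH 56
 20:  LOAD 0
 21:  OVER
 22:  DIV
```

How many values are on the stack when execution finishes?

2

PUSH -4  → [-4]
PUSH -19 → [-4, -19]
STORE 2  → [-4]
PUSH 6   → [-4, 6]
OVER     → [-4, 6, -4]
NEG      → [-4, 6, 4]
SWAP     → [-4, 4, 6]
OVER     → [-4, 4, 6, 4]
MUL      → [-4, 4, 24]
ROT      → [4, 24, -4]
DUP      → [4, 24, -4, -4]
MOD      → [4, 24, 0]
LT       → [4, 0]
DUP      → [4, 0, 0]
ROT      → [0, 0, 4]
EQ       → [0, 0]
LT       → [0]
STORE 0  → []
PUSH 56  → [56]
LOAD 0   → [56, 0]
OVER     → [56, 0, 56]
DIV      → [56, 0]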